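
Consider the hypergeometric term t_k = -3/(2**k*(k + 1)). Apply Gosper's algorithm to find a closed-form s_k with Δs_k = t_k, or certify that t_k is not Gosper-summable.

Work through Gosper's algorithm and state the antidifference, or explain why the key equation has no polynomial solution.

none — t_k is not Gosper-summable

Step 1: r(k) = (k + 1)/(2*(k + 2)).
Factor: A=k/2 + 1/2; B=k + 2; C=1.
Key eq: (k/2 + 1/2)·f(k+1) = (k + 1)·f(k) + (1).
deg f ≤ -1 (via 1,1,0).
d = -1 < 0 ⇒ no nonzero polynomial f; not summable.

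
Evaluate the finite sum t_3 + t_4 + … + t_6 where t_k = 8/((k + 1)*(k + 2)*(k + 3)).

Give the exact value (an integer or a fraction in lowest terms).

Ratio r(k) = (k + 1)/(k + 4).
Normal form (A,B,C) = (k + 1, k + 4, 1).
Set up (k + 1)·f(k+1) − (k + 3)·f(k) − (1) = 0.
d = 2 from the (1,1,0) case.
A polynomial solution: f(k) = k*(k + 3)/4.
So s_k = (B(k−1)f/C)·t_k = (k*(k + 3)**2/4)·t_k = 2*k*(k + 3)/((k + 1)*(k + 2)).
Check: Δs_k = 8/(k**3 + 6*k**2 + 11*k + 6). ✓
Σ_(k=3)^(6) t_k = s_(7) − s_(3) = 35/18 − (9/5) = 13/90.

Σ = 13/90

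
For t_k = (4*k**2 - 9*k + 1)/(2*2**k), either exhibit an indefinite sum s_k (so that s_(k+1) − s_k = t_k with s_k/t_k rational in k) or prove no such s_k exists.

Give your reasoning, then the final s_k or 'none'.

t_(k+1)/t_k = (4*k**2 - k - 4)/(2*(4*k**2 - 9*k + 1)).
Factor: A=1/2; B=1; C=k**2 - 9*k/4 + 1/4.
f must satisfy (1/2)·f(k+1) − (1)·f(k) = k**2 - 9*k/4 + 1/4.
Bound: deg f ≤ 2.
A polynomial solution: f(k) = -(4*k**2 - k + 4)/2.
So s_k = (B(k−1)f/C)·t_k = (-2*(4*k**2 - k + 4)/(4*k**2 - 9*k + 1))·t_k = (-4*k**2 + k - 4)/2**k.
s_(k+1) − s_k = (4*k**2 - 9*k + 1)/(2*2**k) = t_k.

s_k = (-4*k**2 + k - 4)/2**k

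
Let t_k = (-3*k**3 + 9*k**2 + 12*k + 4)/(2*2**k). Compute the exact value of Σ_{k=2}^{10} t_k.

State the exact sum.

r(k) = (3*k**3 - 21*k - 22)/(2*(3*k**3 - 9*k**2 - 12*k - 4)) after simplifying.
So A=1/2 and B=1, with C=k**3 - 3*k**2 - 4*k - 4/3.
Need (1/2)·f(k+1) − (1)·f(k) = k**3 - 3*k**2 - 4*k - 4/3.
Degrees (0,0,3) ⇒ d ≤ 3.
Solve for f: f(k) = -2*(3*k**3 - 3*k - 4)/3 (degree 3 ≤ 3).
Get s_k = R·t_k = (3*k**3 - 3*k - 4)/2**k with R(k) = B(k−1)f(k)/C(k) = -2*(3*k**3 - 3*k - 4)/(3*k**3 - 9*k**2 - 12*k - 4).
s_(k+1) − s_k = (-3*k**3 + 9*k**2 + 12*k + 4)/(2*2**k) = t_k.
Σ_(k=2)^(10) t_k = s_(11) − s_(2) = 989/512 − (7/2) = -803/512.

Σ = -803/512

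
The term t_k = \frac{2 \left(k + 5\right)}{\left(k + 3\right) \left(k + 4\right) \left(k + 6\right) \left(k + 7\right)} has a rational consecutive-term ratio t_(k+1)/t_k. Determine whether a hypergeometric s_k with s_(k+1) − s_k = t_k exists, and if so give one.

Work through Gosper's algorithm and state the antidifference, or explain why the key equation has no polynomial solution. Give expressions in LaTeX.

s_k = \frac{k \left(k + 9\right)}{18 \left(k^{2} + 9 k + 18\right)}

The ratio is (k + 3)*(k + 6)**2/((k + 5)**2*(k + 8)).
Take A(k)=k + 3, B(k)=k + 8, C(k)=k**2 + 10*k + 25.
f must satisfy (k + 3)·f(k+1) − (k + 7)·f(k) = k**2 + 10*k + 25.
Bound: deg f ≤ 4.
Coefficient equations give f(k) = k*(k + 4)*(k + 5)*(k + 9)/36.
So s_k = (B(k−1)f/C)·t_k = (k*(k + 4)*(k + 7)*(k + 9)/(36*(k + 5)))·t_k = k*(k + 9)/(18*(k**2 + 9*k + 18)).
Δs = 2*(k + 5)/(k**4 + 20*k**3 + 145*k**2 + 450*k + 504), as required.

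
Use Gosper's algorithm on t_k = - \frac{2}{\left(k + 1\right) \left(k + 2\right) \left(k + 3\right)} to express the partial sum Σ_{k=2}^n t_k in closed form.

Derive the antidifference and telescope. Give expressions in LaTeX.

S(n) = \frac{- n^{2} - 5 n + 6}{12 \left(n^{2} + 5 n + 6\right)}

Ratio r(k) = (k + 1)/(k + 4).
Gosper form: A/B · C(k+1)/C(k) with A=k + 1, B=k + 4, C=1.
Need (k + 1)·f(k+1) − (k + 3)·f(k) = 1.
From deg A=1, deg B=1, deg C=0: d=2.
A polynomial solution: f(k) = k*(k + 3)/4.
Get s_k = R·t_k = k*(-k - 3)/(2*(k + 1)*(k + 2)) with R(k) = B(k−1)f(k)/C(k) = k*(k + 3)**2/4.
Verify: -2/(k**3 + 6*k**2 + 11*k + 6) matches t_k.
Telescope: S(n) = s_(n+1) − s_(2) = (-n**2 - 5*n - 4)/(2*(n**2 + 5*n + 6)) − (-5/12) = (-n**2 - 5*n + 6)/(12*(n**2 + 5*n + 6)).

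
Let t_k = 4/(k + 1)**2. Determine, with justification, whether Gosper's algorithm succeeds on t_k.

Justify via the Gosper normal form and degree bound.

Ratio r(k) = (k + 1)**2/(k + 2)**2.
Normal form (A,B,C) = (k**2 + 2*k + 1, k**2 + 4*k + 4, 1).
Need (k**2 + 2*k + 1)·f(k+1) − (k**2 + 2*k + 1)·f(k) = 1.
Bound: deg f ≤ 0.
f = c0 ⇒ A·f(k+1) − B(k−1)·f(k) − C = -1. The system {-1 = 0} is inconsistent; no antidifference.

No — t_k has no hypergeometric antidifference.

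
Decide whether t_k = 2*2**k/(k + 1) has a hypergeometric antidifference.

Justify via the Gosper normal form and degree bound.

The ratio is 2*(k + 1)/(k + 2).
Normal form (A,B,C) = (2*k + 2, k + 2, 1).
f must satisfy (2*k + 2)·f(k+1) − (k + 1)·f(k) = 1.
Bound: deg f ≤ -1.
deg f ≤ -1 is impossible — no certificate.

No — t_k has no hypergeometric antidifference.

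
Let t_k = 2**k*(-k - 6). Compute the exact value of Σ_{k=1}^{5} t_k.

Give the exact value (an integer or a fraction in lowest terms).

Σ = -630

t_(k+1)/t_k = 2*(k + 7)/(k + 6).
Take A(k)=2, B(k)=1, C(k)=k + 6.
Set up (2)·f(k+1) − (1)·f(k) − (k + 6) = 0.
deg f ≤ 1 (via 0,0,1).
A polynomial solution: f(k) = k + 4.
Get s_k = R·t_k = 2**k*(-k - 4) with R(k) = B(k−1)f(k)/C(k) = (k + 4)/(k + 6).
Verify: 2**k*(-k - 6) matches t_k.
Evaluate s at k=6 and k=1: -640 and -10; difference -630.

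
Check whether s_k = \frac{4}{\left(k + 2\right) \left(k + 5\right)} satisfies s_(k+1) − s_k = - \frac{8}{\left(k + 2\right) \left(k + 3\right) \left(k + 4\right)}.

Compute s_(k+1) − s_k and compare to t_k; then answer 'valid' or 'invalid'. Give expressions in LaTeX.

Invalid: residual \frac{8 \left(3 k + 14\right)}{k^{5} + 20 k^{4} + 155 k^{3} + 580 k^{2} + 1044 k + 720} ≠ 0.

s_(k+1) = 4/((k + 3)*(k + 6))
s_(k+1) − s_k = 8*(-k - 4)/(k**4 + 16*k**3 + 91*k**2 + 216*k + 180)
(s_(k+1) − s_k) − t_k = 8*(3*k + 14)/(k**5 + 20*k**4 + 155*k**3 + 580*k**2 + 1044*k + 720)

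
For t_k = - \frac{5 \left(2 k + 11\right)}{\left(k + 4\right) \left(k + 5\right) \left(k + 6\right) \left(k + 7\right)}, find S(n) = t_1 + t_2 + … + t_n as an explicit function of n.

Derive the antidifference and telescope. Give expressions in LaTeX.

Ratio r(k) = (k + 4)*(2*k + 13)/((k + 8)*(2*k + 11)).
A = k + 4, B = k + 8, C = k + 11/2.
Solve (k + 4)·f(k+1) − (k + 7)·f(k) = k + 11/2.
deg f ≤ 3 (via 1,1,1).
A polynomial solution: f(k) = k*(k + 5)*(k + 10)/48.
So s_k = (B(k−1)f/C)·t_k = (k*(k + 5)*(k + 7)*(k + 10)/(24*(2*k + 11)))·t_k = 5*k*(-k - 10)/(24*(k**2 + 10*k + 24)).
Check: Δs_k = 5*(-2*k - 11)/(k**4 + 22*k**3 + 179*k**2 + 638*k + 840). ✓
Σ_(k=1)^n t_k = s_(n+1) − s_(1) = (5*(-n**2 - 12*n - 11)/(24*(n**2 + 12*n + 35))) − (-11/168), i.e. n*(-n - 12)/(7*(n**2 + 12*n + 35)).

S(n) = \frac{n \left(- n - 12\right)}{7 \left(n^{2} + 12 n + 35\right)}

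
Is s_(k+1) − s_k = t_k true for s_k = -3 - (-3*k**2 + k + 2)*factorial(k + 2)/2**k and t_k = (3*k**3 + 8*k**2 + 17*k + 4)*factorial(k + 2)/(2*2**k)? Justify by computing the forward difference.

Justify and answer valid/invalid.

s_(k+1) = -2**(-k - 1)*(k - 3*(k + 1)**2 + 3)*factorial(k + 3) - 3
s_(k+1) − s_k = (3*k**3 + 8*k**2 + 17*k + 4)*factorial(k + 2)/(2*2**k)
(s_(k+1) − s_k) − t_k = 0

valid; difference matches t_k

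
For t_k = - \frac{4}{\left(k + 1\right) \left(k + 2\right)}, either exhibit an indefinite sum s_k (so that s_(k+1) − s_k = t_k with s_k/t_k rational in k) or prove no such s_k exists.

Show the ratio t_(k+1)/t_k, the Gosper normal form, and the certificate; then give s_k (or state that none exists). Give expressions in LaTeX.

s_k = - \frac{4 k}{k + 1}

Compute t_(k+1)/t_k: get (k + 1)/(k + 3).
So A=k + 1 and B=k + 3, with C=1.
Set up (k + 1)·f(k+1) − (k + 2)·f(k) − (1) = 0.
d = 1 from the (1,1,0) case.
Coefficient equations give f(k) = k.
So s_k = (B(k−1)f/C)·t_k = (k*(k + 2))·t_k = -4*k/(k + 1).
Check: Δs_k = -4/(k**2 + 3*k + 2). ✓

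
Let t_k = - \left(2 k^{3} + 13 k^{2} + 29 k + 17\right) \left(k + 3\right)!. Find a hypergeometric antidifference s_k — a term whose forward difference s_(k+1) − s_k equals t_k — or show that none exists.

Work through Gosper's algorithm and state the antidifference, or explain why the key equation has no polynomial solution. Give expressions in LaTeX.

s_k = - \left(2 k^{2} + 3 k - 1\right) \left(k + 3\right)!

Step 1: r(k) = (2*k**4 + 27*k**3 + 137*k**2 + 305*k + 244)/(2*k**3 + 13*k**2 + 29*k + 17).
A = k + 4, B = 1, C = k**3 + 13*k**2/2 + 29*k/2 + 17/2.
f must satisfy (k + 4)·f(k+1) − (1)·f(k) = k**3 + 13*k**2/2 + 29*k/2 + 17/2.
Degrees (1,0,3) ⇒ d ≤ 2.
Match coefficients ⇒ f(k) = (2*k**2 + 3*k - 1)/2.
Get s_k = R·t_k = -(2*k**2 + 3*k - 1)*factorial(k + 3) with R(k) = B(k−1)f(k)/C(k) = (2*k**2 + 3*k - 1)/(2*k**3 + 13*k**2 + 29*k + 17).
Δs = -(2*k**3 + 13*k**2 + 29*k + 17)*factorial(k + 3), as required.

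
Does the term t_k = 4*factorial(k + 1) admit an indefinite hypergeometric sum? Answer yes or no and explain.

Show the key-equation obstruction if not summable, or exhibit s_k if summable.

Step 1: r(k) = k + 2.
Normal form (A,B,C) = (k + 2, 1, 1).
f must satisfy (k + 2)·f(k+1) − (1)·f(k) = 1.
From deg A=1, deg B=0, deg C=0: d=-1.
deg f ≤ -1 is impossible — no certificate.

No — negative degree bound, so no certificate f.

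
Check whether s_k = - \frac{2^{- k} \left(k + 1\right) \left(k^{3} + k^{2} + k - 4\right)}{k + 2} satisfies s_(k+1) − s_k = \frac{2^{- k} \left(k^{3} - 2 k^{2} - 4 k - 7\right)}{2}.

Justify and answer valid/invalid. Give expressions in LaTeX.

s_(k+1) = -(k + 2)*(k + (k + 1)**3 + (k + 1)**2 - 3)/(2*2**k*(k + 3))
s_(k+1) − s_k = (k**5 + 2*k**4 - 10*k**3 - 33*k**2 - 46*k - 20)/(2*2**k*(k**2 + 5*k + 6))
(s_(k+1) − s_k) − t_k = (-k**4 - 2*k**3 + 6*k**2 + 13*k + 22)/(2*2**k*(k**2 + 5*k + 6))

Invalid: residual \frac{2^{- k} \left(- k^{4} - 2 k^{3} + 6 k^{2} + 13 k + 22\right)}{2 \left(k^{2} + 5 k + 6\right)} ≠ 0.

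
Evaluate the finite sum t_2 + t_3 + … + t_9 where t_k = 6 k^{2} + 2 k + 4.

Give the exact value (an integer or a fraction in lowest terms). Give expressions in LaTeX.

Σ = 1824

r(k) = (k + 3*(k + 1)**2 + 3)/(3*k**2 + k + 2) after simplifying.
Factor: A=1; B=1; C=k**2 + k/3 + 2/3.
Key eq: (1)·f(k+1) = (1)·f(k) + (k**2 + k/3 + 2/3).
deg f ≤ 3 (via 0,0,2).
Solve for f: f(k) = k*(k**2 - k + 2)/3 (degree 3 ≤ 3).
Get s_k = R·t_k = 2*k*(k**2 - k + 2) with R(k) = B(k−1)f(k)/C(k) = k*(k**2 - k + 2)/(3*k**2 + k + 2).
Δs = 6*k**2 + 2*k + 4, as required.
Sum = s_(10) − s_(2); s_(10) = 1840, s_(2) = 16 ⇒ 1824.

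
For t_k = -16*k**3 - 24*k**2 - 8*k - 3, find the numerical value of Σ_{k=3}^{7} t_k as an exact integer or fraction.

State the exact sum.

Step 1: r(k) = (16*k**3 + 72*k**2 + 104*k + 51)/(16*k**3 + 24*k**2 + 8*k + 3).
So A=1 and B=1, with C=k**3 + 3*k**2/2 + k/2 + 3/16.
Solve (1)·f(k+1) − (1)·f(k) = k**3 + 3*k**2/2 + k/2 + 3/16.
Bound: deg f ≤ 4.
A polynomial solution: f(k) = k*(4*k**3 - 4*k + 3)/16.
So s_k = (B(k−1)f/C)·t_k = (k*(4*k**3 - 4*k + 3)/(16*k**3 + 24*k**2 + 8*k + 3))·t_k = k*(-4*k**3 + 4*k - 3).
s_(k+1) − s_k = -16*k**3 - 24*k**2 - 8*k - 3 = t_k.
Evaluate s at k=8 and k=3: -16152 and -297; difference -15855.

Σ = -15855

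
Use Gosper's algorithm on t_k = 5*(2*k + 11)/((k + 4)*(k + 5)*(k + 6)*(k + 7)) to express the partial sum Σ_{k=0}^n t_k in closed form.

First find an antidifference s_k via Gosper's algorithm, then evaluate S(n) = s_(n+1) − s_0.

S(n) = 5*(n**2 + 12*n + 11)/(24*(n**2 + 12*n + 35))

t_(k+1)/t_k = (k + 4)*(2*k + 13)/((k + 8)*(2*k + 11)).
So A=k + 4 and B=k + 8, with C=k + 11/2.
Set up (k + 4)·f(k+1) − (k + 7)·f(k) − (k + 11/2) = 0.
deg f ≤ 3 (via 1,1,1).
Match coefficients ⇒ f(k) = k*(k + 5)*(k + 10)/48.
Then R = B(k−1)f/C = k*(k + 5)*(k + 7)*(k + 10)/(24*(2*k + 11)), so s_k = R(k)·t_k = 5*k*(k + 10)/(24*(k**2 + 10*k + 24)).
s_(k+1) − s_k = 5*(2*k + 11)/(k**4 + 22*k**3 + 179*k**2 + 638*k + 840) = t_k.
Telescope: S(n) = s_(n+1) − s_(0) = 5*(n**2 + 12*n + 11)/(24*(n**2 + 12*n + 35)) − (0) = 5*(n**2 + 12*n + 11)/(24*(n**2 + 12*n + 35)).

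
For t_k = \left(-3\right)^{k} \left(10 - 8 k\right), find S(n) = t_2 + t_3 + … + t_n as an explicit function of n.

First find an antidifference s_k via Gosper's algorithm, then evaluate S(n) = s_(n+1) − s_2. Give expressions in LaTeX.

t_(k+1)/t_k = 3*(1 - 4*k)/(4*k - 5).
Factor: A=-3; B=1; C=k - 5/4.
f must satisfy (-3)·f(k+1) − (1)·f(k) = k - 5/4.
Bound: deg f ≤ 1.
Solve for f: f(k) = -(k - 2)/4 (degree 1 ≤ 1).
Certificate R = B(k−1)f/C = -(k - 2)/(4*k - 5) gives s_k = 2*(-3)**k*(k - 2).
Check: Δs_k = (-3)**k*(10 - 8*k). ✓
Telescope: S(n) = s_(n+1) − s_(2) = 6*(-3)**n*(1 - n) − (0) = 6*(-3)**n*(1 - n).

S(n) = 6 \left(-3\right)^{n} \left(1 - n\right)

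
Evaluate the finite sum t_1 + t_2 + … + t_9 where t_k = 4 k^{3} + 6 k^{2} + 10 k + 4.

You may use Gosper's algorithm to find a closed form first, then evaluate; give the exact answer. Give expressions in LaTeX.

The ratio is (2*k**3 + 9*k**2 + 17*k + 12)/(2*k**3 + 3*k**2 + 5*k + 2).
Gosper form: A/B · C(k+1)/C(k) with A=1, B=1, C=k**3 + 3*k**2/2 + 5*k/2 + 1.
f must satisfy (1)·f(k+1) − (1)·f(k) = k**3 + 3*k**2/2 + 5*k/2 + 1.
Bound: deg f ≤ 4.
Match coefficients ⇒ f(k) = k**2*(k**2 + 3)/4.
R(k) = B(k−1)·f(k)/C(k) = k**2*(k**2 + 3)/(2*(2*k + 1)*(k**2 + k + 2)); s_k = R·t_k = k**2*(k**2 + 3).
Verify: 4*k**3 + 6*k**2 + 10*k + 4 matches t_k.
Sum = s_(10) − s_(1); s_(10) = 10300, s_(1) = 4 ⇒ 10296.

Σ = 10296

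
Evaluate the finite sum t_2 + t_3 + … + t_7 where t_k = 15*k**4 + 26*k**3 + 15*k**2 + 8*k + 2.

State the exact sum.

Compute t_(k+1)/t_k: get (15*k**4 + 86*k**3 + 183*k**2 + 176*k + 66)/(15*k**4 + 26*k**3 + 15*k**2 + 8*k + 2).
Take A(k)=1, B(k)=1, C(k)=k**4 + 26*k**3/15 + k**2 + 8*k/15 + 2/15.
Need (1)·f(k+1) − (1)·f(k) = k**4 + 26*k**3/15 + k**2 + 8*k/15 + 2/15.
Bound: deg f ≤ 5.
Match coefficients ⇒ f(k) = k**2*(3*k**3 - k**2 - 3*k + 3)/15.
So s_k = (B(k−1)f/C)·t_k = (k**2*(3*k**3 - k**2 - 3*k + 3)/(15*k**4 + 26*k**3 + 15*k**2 + 8*k + 2))·t_k = k**2*(3*k**3 - k**2 - 3*k + 3).
Δs = 15*k**4 + 26*k**3 + 15*k**2 + 8*k + 2, as required.
Σ_(k=2)^(7) t_k = s_(8) − s_(2) = 92864 − (68) = 92796.

Σ = 92796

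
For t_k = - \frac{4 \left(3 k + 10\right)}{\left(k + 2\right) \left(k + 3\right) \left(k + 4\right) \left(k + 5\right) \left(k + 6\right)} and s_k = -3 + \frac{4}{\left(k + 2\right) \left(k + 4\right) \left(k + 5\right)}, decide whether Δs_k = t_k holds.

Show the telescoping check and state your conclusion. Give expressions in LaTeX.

s_(k+1) = -3 + 4/((k + 3)*(k + 5)*(k + 6))
s_(k+1) − s_k = 4*(-3*k - 10)/(k**5 + 20*k**4 + 155*k**3 + 580*k**2 + 1044*k + 720)
(s_(k+1) − s_k) − t_k = 0

Valid — Δs_k = t_k.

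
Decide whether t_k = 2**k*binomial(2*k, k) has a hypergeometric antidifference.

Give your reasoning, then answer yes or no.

The ratio is 4*(2*k + 1)/(k + 1).
Gosper form: A/B · C(k+1)/C(k) with A=8*k + 4, B=k + 1, C=1.
Key eq: (8*k + 4)·f(k+1) = (k)·f(k) + (1).
d = -1 from the (1,1,0) case.
Negative degree bound (-1): no f exists, t_k not Gosper-summable.

No — negative degree bound, so no certificate f.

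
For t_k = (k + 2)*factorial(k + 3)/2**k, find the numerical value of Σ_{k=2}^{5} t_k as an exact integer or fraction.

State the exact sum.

Σ = 11280

The ratio is (k + 3)*(k + 4)/(2*(k + 2)).
So A=k/2 + 2 and B=1, with C=k + 2.
Need (k/2 + 2)·f(k+1) − (1)·f(k) = k + 2.
deg f ≤ 0 (via 1,0,1).
Coefficient equations give f(k) = 2.
R(k) = B(k−1)·f(k)/C(k) = 2/(k + 2); s_k = R·t_k = 2**(1 - k)*factorial(k + 3).
Check: Δs_k = (k + 2)*factorial(k + 3)/2**k. ✓
Sum = s_(6) − s_(2); s_(6) = 11340, s_(2) = 60 ⇒ 11280.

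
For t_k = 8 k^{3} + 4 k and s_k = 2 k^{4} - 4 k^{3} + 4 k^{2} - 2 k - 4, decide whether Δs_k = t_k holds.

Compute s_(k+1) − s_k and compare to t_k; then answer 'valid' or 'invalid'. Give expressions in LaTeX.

s_(k+1) = 2*k**4 + 4*k**3 + 4*k**2 + 2*k - 4
s_(k+1) − s_k = 8*k**3 + 4*k
(s_(k+1) − s_k) − t_k = 0

Valid: the claim telescopes to t_k.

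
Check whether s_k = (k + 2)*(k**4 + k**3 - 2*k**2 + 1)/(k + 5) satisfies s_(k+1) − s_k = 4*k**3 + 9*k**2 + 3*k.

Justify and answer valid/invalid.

Invalid: residual 3*(-3*k**4 - 28*k**3 - 50*k**2 - 15*k + 1)/(k**2 + 11*k + 30) ≠ 0.

s_(k+1) = (k + 3)*((k + 1)**4 + (k + 1)**3 - 2*(k + 1)**2 + 1)/(k + 6)
s_(k+1) − s_k = (4*k**5 + 44*k**4 + 138*k**3 + 153*k**2 + 45*k + 3)/(k**2 + 11*k + 30)
(s_(k+1) − s_k) − t_k = 3*(-3*k**4 - 28*k**3 - 50*k**2 - 15*k + 1)/(k**2 + 11*k + 30)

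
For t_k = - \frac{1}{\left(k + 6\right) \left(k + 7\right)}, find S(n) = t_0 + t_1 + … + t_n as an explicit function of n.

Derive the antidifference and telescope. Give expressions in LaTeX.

r(k) = (k + 6)/(k + 8) after simplifying.
So A=k + 6 and B=k + 8, with C=1.
Key eq: (k + 6)·f(k+1) = (k + 7)·f(k) + (1).
From deg A=1, deg B=1, deg C=0: d=1.
Solving with deg f ≤ 1: f(k) = k/6.
Then R = B(k−1)f/C = k*(k + 7)/6, so s_k = R(k)·t_k = -k/(6*k + 36).
Check: Δs_k = -1/(k**2 + 13*k + 42). ✓
Evaluate: s_(n+1) = (-n - 1)/(6*(n + 7)); subtract s_(0) = 0 ⇒ S(n) = (-n - 1)/(6*(n + 7)).

S(n) = \frac{- n - 1}{6 \left(n + 7\right)}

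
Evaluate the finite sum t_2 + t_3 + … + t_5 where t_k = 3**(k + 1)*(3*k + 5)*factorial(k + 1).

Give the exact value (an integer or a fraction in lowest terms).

Σ = 11022318

Compute t_(k+1)/t_k: get 3*(k + 2)*(3*k + 8)/(3*k + 5).
So A=3*k + 6 and B=1, with C=k + 5/3.
Solve (3*k + 6)·f(k+1) − (1)·f(k) = k + 5/3.
d = 0 from the (1,0,1) case.
Match coefficients ⇒ f(k) = 1/3.
So s_k = (B(k−1)f/C)·t_k = (1/(3*k + 5))·t_k = 3**(k + 1)*factorial(k + 1).
Δs = 3**(k + 1)*(3*k + 5)*factorial(k + 1), as required.
Evaluate s at k=6 and k=2: 11022480 and 162; difference 11022318.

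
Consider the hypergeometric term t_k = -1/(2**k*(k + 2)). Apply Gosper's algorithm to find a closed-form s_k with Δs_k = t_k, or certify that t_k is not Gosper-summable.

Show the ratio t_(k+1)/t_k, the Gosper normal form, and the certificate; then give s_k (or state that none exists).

r(k) = (k + 2)/(2*(k + 3)) after simplifying.
Take A(k)=k/2 + 1, B(k)=k + 3, C(k)=1.
Key eq: (k/2 + 1)·f(k+1) = (k + 2)·f(k) + (1).
Degrees (1,1,0) ⇒ d ≤ -1.
Negative degree bound (-1): no f exists, t_k not Gosper-summable.

none (Gosper's algorithm certifies no s_k)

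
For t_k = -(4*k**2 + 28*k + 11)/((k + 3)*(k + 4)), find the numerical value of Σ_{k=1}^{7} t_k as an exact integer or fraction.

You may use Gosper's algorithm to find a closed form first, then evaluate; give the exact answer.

Σ = -973/44

Ratio r(k) = (k + 3)*(28*k + 4*(k + 1)**2 + 39)/((k + 5)*(4*k**2 + 28*k + 11)).
Normal form (A,B,C) = (k + 3, k + 5, k**2 + 7*k + 11/4).
Solve (k + 3)·f(k+1) − (k + 4)·f(k) = k**2 + 7*k + 11/4.
Bound: deg f ≤ 2.
Coefficient equations give f(k) = k*(12*k - 1)/12.
Certificate R = B(k−1)f/C = k*(k + 4)*(12*k - 1)/(3*(4*k**2 + 28*k + 11)) gives s_k = k*(1 - 12*k)/(3*(k + 3)).
Δs = (-4*k**2 - 28*k - 11)/(k**2 + 7*k + 12), as required.
Evaluate s at k=8 and k=1: -760/33 and -11/12; difference -973/44.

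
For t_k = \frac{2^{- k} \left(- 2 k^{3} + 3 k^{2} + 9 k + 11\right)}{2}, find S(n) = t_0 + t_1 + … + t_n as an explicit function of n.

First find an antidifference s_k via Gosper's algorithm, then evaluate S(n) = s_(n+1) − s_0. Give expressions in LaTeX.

Ratio r(k) = (2*k**3 + 3*k**2 - 9*k - 21)/(2*(2*k**3 - 3*k**2 - 9*k - 11)).
Factor: A=1/2; B=1; C=k**3 - 3*k**2/2 - 9*k/2 - 11/2.
Key eq: (1/2)·f(k+1) = (1)·f(k) + (k**3 - 3*k**2/2 - 9*k/2 - 11/2).
deg f ≤ 3 (via 0,0,3).
Coefficient equations give f(k) = -2*k**3 - 3*k**2 - 3*k + 3.
R(k) = B(k−1)·f(k)/C(k) = -2*(2*k**3 + 3*k**2 + 3*k - 3)/(2*k**3 - 3*k**2 - 9*k - 11); s_k = R·t_k = (2*k**3 + 3*k**2 + 3*k - 3)/2**k.
Δs = (-2*k**3 + 3*k**2 + 9*k + 11)/(2*2**k), as required.
s_(n+1) = 2**(-n - 1)*(2*n**3 + 9*n**2 + 15*n + 5) and s_(0) = -3, so S(n) = (6*2**n + 2*n**3 + 9*n**2 + 15*n + 5)/(2*2**n).

S(n) = \frac{2^{- n} \left(6 \cdot 2^{n} + 2 n^{3} + 9 n^{2} + 15 n + 5\right)}{2}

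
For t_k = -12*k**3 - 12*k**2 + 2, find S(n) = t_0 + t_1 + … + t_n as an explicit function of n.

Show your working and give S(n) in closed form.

Ratio r(k) = (6*(k + 1)**3 + 6*(k + 1)**2 - 1)/(6*k**3 + 6*k**2 - 1).
Factor: A=1; B=1; C=k**3 + k**2 - 1/6.
Key eq: (1)·f(k+1) = (1)·f(k) + (k**3 + k**2 - 1/6).
From deg A=0, deg B=0, deg C=3: d=4.
Solving with deg f ≤ 4: f(k) = k**2*(3*k**2 - 2*k - 3)/12.
So s_k = (B(k−1)f/C)·t_k = (k**2*(3*k**2 - 2*k - 3)/(2*(6*k**3 + 6*k**2 - 1)))·t_k = k**2*(-3*k**2 + 2*k + 3).
s_(k+1) − s_k = -12*k**3 - 12*k**2 + 2 = t_k.
s_(n+1) = -3*n**4 - 10*n**3 - 9*n**2 + 2 and s_(0) = 0, so S(n) = -3*n**4 - 10*n**3 - 9*n**2 + 2.

S(n) = -3*n**4 - 10*n**3 - 9*n**2 + 2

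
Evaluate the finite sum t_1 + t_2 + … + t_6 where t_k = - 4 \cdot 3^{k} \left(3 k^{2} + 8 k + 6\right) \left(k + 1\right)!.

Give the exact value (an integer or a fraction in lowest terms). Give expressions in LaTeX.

Compute t_(k+1)/t_k: get 3*(3*k**3 + 20*k**2 + 45*k + 34)/(3*k**2 + 8*k + 6).
Normal form (A,B,C) = (3*k + 6, 1, k**2 + 8*k/3 + 2).
f must satisfy (3*k + 6)·f(k+1) − (1)·f(k) = k**2 + 8*k/3 + 2.
d = 1 from the (1,0,2) case.
A polynomial solution: f(k) = k/3.
So s_k = (B(k−1)f/C)·t_k = (k/(3*k**2 + 8*k + 6))·t_k = -4*3**k*k*factorial(k + 1).
s_(k+1) − s_k = -4*3**k*(3*k**2 + 8*k + 6)*factorial(k + 1) = t_k.
Telescoping: Σ = s_(7) − s_(1) = -2469035520 − (-24) = -2469035496.

Σ = -2469035496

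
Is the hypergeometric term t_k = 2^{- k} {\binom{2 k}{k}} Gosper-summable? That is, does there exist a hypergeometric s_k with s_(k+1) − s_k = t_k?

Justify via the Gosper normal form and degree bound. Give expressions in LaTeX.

The ratio is (2*k + 1)/(k + 1).
Gosper form: A/B · C(k+1)/C(k) with A=2*k + 1, B=k + 1, C=1.
Need (2*k + 1)·f(k+1) − (k)·f(k) = 1.
deg f ≤ -1 (via 1,1,0).
Bound -1 < 0, so the key equation has no polynomial solution.

No — key equation has no polynomial f.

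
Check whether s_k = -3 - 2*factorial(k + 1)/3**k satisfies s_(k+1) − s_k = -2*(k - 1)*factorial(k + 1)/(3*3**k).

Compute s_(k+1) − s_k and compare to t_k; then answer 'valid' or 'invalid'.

s_(k+1) = -2*3**(-k - 1)*factorial(k + 2) - 3
s_(k+1) − s_k = -2*(k - 1)*factorial(k + 1)/(3*3**k)
(s_(k+1) − s_k) − t_k = 0

Valid — Δs_k = t_k.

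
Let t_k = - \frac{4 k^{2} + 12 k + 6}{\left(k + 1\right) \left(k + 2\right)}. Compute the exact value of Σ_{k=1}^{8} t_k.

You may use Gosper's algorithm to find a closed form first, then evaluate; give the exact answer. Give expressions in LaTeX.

Step 1: r(k) = (k + 1)*(6*k + 2*(k + 1)**2 + 9)/((k + 3)*(2*k**2 + 6*k + 3)).
Factor: A=k + 1; B=k + 3; C=k**2 + 3*k + 3/2.
Set up (k + 1)·f(k+1) − (k + 2)·f(k) − (k**2 + 3*k + 3/2) = 0.
d = 2 from the (1,1,2) case.
Coefficient equations give f(k) = k*(2*k + 1)/2.
Then R = B(k−1)f/C = k*(k + 2)*(2*k + 1)/(2*k**2 + 6*k + 3), so s_k = R(k)·t_k = -2*k*(2*k + 1)/(k + 1).
Δs = 2*(-2*k**2 - 6*k - 3)/(k**2 + 3*k + 2), as required.
Evaluate s at k=9 and k=1: -171/5 and -3; difference -156/5.

Σ = -156/5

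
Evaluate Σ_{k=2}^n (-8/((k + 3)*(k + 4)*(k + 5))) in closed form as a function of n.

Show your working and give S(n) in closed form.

S(n) = 2*(-n**2 - 9*n + 10)/(15*(n**2 + 9*n + 20))

Compute t_(k+1)/t_k: get (k + 3)/(k + 6).
Take A(k)=k + 3, B(k)=k + 6, C(k)=1.
f must satisfy (k + 3)·f(k+1) − (k + 5)·f(k) = 1.
deg f ≤ 2 (via 1,1,0).
Solve for f: f(k) = k*(k + 7)/24 (degree 2 ≤ 2).
Then R = B(k−1)f/C = k*(k + 5)*(k + 7)/24, so s_k = R(k)·t_k = k*(-k - 7)/(3*(k + 3)*(k + 4)).
Check: Δs_k = -8/(k**3 + 12*k**2 + 47*k + 60). ✓
Σ_(k=2)^n t_k = s_(n+1) − s_(2) = ((-n**2 - 9*n - 8)/(3*(n**2 + 9*n + 20))) − (-1/5), i.e. 2*(-n**2 - 9*n + 10)/(15*(n**2 + 9*n + 20)).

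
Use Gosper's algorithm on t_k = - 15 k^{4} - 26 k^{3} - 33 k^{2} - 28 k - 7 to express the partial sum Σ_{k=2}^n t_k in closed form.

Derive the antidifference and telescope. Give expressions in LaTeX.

S(n) = - 3 n^{5} - 14 n^{4} - 29 n^{3} - 37 n^{2} - 26 n + 109

Ratio r(k) = (15*k**4 + 86*k**3 + 201*k**2 + 232*k + 109)/(15*k**4 + 26*k**3 + 33*k**2 + 28*k + 7).
Take A(k)=1, B(k)=1, C(k)=k**4 + 26*k**3/15 + 11*k**2/5 + 28*k/15 + 7/15.
Need (1)·f(k+1) − (1)·f(k) = k**4 + 26*k**3/15 + 11*k**2/5 + 28*k/15 + 7/15.
Bound: deg f ≤ 5.
A polynomial solution: f(k) = k*(3*k**4 - k**3 + 3*k**2 + 4*k - 2)/15.
R(k) = B(k−1)·f(k)/C(k) = k*(3*k**4 - k**3 + 3*k**2 + 4*k - 2)/(15*k**4 + 26*k**3 + 33*k**2 + 28*k + 7); s_k = R·t_k = k*(-3*k**4 + k**3 - 3*k**2 - 4*k + 2).
Verify: -15*k**4 - 26*k**3 - 33*k**2 - 28*k - 7 matches t_k.
s_(n+1) = -3*n**5 - 14*n**4 - 29*n**3 - 37*n**2 - 26*n - 7 and s_(2) = -116, so S(n) = -3*n**5 - 14*n**4 - 29*n**3 - 37*n**2 - 26*n + 109.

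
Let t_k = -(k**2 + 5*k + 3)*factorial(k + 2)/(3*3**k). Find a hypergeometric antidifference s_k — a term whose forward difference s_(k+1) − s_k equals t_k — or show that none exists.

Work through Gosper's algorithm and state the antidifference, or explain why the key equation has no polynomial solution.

The ratio is (k + 3)*(5*k + (k + 1)**2 + 8)/(3*(k**2 + 5*k + 3)).
Normal form (A,B,C) = (k/3 + 1, 1, k**2 + 5*k + 3).
Need (k/3 + 1)·f(k+1) − (1)·f(k) = k**2 + 5*k + 3.
d = 1 from the (1,0,2) case.
Solve for f: f(k) = 3*(k + 4) (degree 1 ≤ 1).
Then R = B(k−1)f/C = 3*(k + 4)/(k**2 + 5*k + 3), so s_k = R(k)·t_k = -(k + 4)*factorial(k + 2)/3**k.
s_(k+1) − s_k = -(k**2 + 5*k + 3)*factorial(k + 2)/(3*3**k) = t_k.

s_k = -(k + 4)*factorial(k + 2)/3**k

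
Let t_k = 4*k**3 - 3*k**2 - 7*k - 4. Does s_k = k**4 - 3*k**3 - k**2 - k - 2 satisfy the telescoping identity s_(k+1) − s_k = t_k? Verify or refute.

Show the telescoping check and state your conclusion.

s_(k+1) = k**4 + k**3 - 4*k**2 - 8*k - 6
s_(k+1) − s_k = 4*k**3 - 3*k**2 - 7*k - 4
(s_(k+1) − s_k) − t_k = 0

Valid: the claim telescopes to t_k.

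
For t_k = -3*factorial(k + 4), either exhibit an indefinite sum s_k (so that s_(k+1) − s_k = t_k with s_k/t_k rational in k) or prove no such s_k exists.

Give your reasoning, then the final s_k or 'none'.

Step 1: r(k) = k + 5.
Take A(k)=k + 5, B(k)=1, C(k)=1.
f must satisfy (k + 5)·f(k+1) − (1)·f(k) = 1.
Bound: deg f ≤ -1.
d = -1 < 0 ⇒ no nonzero polynomial f; not summable.

no hypergeometric antidifference exists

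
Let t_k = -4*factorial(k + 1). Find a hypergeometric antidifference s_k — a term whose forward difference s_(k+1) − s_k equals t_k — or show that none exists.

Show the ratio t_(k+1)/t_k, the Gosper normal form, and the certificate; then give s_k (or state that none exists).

no hypergeometric antidifference exists

Compute t_(k+1)/t_k: get k + 2.
A = k + 2, B = 1, C = 1.
Set up (k + 2)·f(k+1) − (1)·f(k) − (1) = 0.
From deg A=1, deg B=0, deg C=0: d=-1.
Bound -1 < 0, so the key equation has no polynomial solution.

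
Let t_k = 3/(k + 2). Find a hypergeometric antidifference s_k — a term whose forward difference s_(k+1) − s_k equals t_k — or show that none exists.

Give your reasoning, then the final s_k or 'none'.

t_(k+1)/t_k = (k + 2)/(k + 3).
Take A(k)=k + 2, B(k)=k + 3, C(k)=1.
f must satisfy (k + 2)·f(k+1) − (k + 2)·f(k) = 1.
From deg A=1, deg B=1, deg C=0: d=0.
Write f(k) = c0. Then LHS − RHS = -1, requiring -1 = 0: contradictory. No certificate.

not Gosper-summable; s_k does not exist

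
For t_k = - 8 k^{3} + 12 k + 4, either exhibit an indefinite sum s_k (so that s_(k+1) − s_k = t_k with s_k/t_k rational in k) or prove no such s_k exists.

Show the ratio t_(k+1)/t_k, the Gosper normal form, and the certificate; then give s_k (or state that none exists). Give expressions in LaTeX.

s_k = 2 k \left(- k^{3} + 2 k^{2} + 2 k - 1\right)

r(k) = (3*k - 2*(k + 1)**3 + 4)/(-2*k**3 + 3*k + 1) after simplifying.
Take A(k)=1, B(k)=1, C(k)=k**3 - 3*k/2 - 1/2.
Solve (1)·f(k+1) − (1)·f(k) = k**3 - 3*k/2 - 1/2.
Degrees (0,0,3) ⇒ d ≤ 4.
Coefficient equations give f(k) = k*(k + 1)*(k**2 - 3*k + 1)/4.
So s_k = (B(k−1)f/C)·t_k = (k*(k**2 - 3*k + 1)/(2*(2*k**2 - 2*k - 1)))·t_k = 2*k*(-k**3 + 2*k**2 + 2*k - 1).
Verify: -8*k**3 + 12*k + 4 matches t_k.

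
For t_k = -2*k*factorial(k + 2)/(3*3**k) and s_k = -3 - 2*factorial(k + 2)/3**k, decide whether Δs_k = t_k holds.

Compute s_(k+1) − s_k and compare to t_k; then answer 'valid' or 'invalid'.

Valid: the claim telescopes to t_k.

s_(k+1) = -2*3**(-k - 1)*factorial(k + 3) - 3
s_(k+1) − s_k = -2*k*factorial(k + 2)/(3*3**k)
(s_(k+1) − s_k) − t_k = 0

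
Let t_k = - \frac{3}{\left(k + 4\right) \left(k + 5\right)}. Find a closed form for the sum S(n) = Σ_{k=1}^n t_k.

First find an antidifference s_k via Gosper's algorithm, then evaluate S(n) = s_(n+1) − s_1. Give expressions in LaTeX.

S(n) = - \frac{3 n}{5 n + 25}

Compute t_(k+1)/t_k: get (k + 4)/(k + 6).
Normal form (A,B,C) = (k + 4, k + 6, 1).
Set up (k + 4)·f(k+1) − (k + 5)·f(k) − (1) = 0.
Degrees (1,1,0) ⇒ d ≤ 1.
Solving with deg f ≤ 1: f(k) = k/4.
R(k) = B(k−1)·f(k)/C(k) = k*(k + 5)/4; s_k = R·t_k = -3*k/(4*k + 16).
Check: Δs_k = -3/(k**2 + 9*k + 20). ✓
Telescope: S(n) = s_(n+1) − s_(1) = 3*(-n - 1)/(4*(n + 5)) − (-3/20) = -3*n/(5*n + 25).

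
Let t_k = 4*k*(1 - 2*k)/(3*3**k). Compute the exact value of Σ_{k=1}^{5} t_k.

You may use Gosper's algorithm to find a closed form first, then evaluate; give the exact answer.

Step 1: r(k) = (k + 1)*(2*k + 1)/(3*k*(2*k - 1)).
Gosper form: A/B · C(k+1)/C(k) with A=1/3, B=1, C=k**2 - k/2.
Need (1/3)·f(k+1) − (1)·f(k) = k**2 - k/2.
d = 2 from the (0,0,2) case.
Match coefficients ⇒ f(k) = -3*(4*k**2 + 2*k + 3)/8.
So s_k = (B(k−1)f/C)·t_k = (-3*(4*k**2 + 2*k + 3)/(4*k*(2*k - 1)))·t_k = (4*k**2 + 2*k + 3)/3**k.
Δs = 4*k*(1 - 2*k)/(3*3**k), as required.
Sum = s_(6) − s_(1); s_(6) = 53/243, s_(1) = 3 ⇒ -676/243.

Σ = -676/243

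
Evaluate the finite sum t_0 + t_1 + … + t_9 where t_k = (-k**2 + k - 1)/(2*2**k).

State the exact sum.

The ratio is (-k + (k + 1)**2)/(2*(k**2 - k + 1)).
So A=1/2 and B=1, with C=k**2 - k + 1.
Set up (1/2)·f(k+1) − (1)·f(k) − (k**2 - k + 1) = 0.
deg f ≤ 2 (via 0,0,2).
Match coefficients ⇒ f(k) = -2*(k**2 + k + 3).
R(k) = B(k−1)·f(k)/C(k) = -2*(k**2 + k + 3)/(k**2 - k + 1); s_k = R·t_k = (k**2 + k + 3)/2**k.
Verify: (-k**2 + k - 1)/(2*2**k) matches t_k.
Sum = s_(10) − s_(0); s_(10) = 113/1024, s_(0) = 3 ⇒ -2959/1024.

Σ = -2959/1024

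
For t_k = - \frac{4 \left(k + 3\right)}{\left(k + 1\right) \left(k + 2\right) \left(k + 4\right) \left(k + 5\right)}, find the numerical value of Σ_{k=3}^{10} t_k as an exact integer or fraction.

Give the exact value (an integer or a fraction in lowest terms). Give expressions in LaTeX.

Ratio r(k) = (k + 1)*(k + 4)**2/((k + 3)**2*(k + 6)).
Normal form (A,B,C) = (k + 1, k + 6, k**2 + 6*k + 9).
Need (k + 1)·f(k+1) − (k + 5)·f(k) = k**2 + 6*k + 9.
Bound: deg f ≤ 4.
Solving with deg f ≤ 4: f(k) = k*(k + 2)*(k + 3)*(k + 5)/8.
Then R = B(k−1)f/C = k*(k + 2)*(k + 5)**2/(8*(k + 3)), so s_k = R(k)·t_k = k*(-k - 5)/(2*(k**2 + 5*k + 4)).
Verify: 4*(-k - 3)/(k**4 + 12*k**3 + 49*k**2 + 78*k + 40) matches t_k.
Sum = s_(11) − s_(3); s_(11) = -22/45, s_(3) = -3/7 ⇒ -19/315.

Σ = -19/315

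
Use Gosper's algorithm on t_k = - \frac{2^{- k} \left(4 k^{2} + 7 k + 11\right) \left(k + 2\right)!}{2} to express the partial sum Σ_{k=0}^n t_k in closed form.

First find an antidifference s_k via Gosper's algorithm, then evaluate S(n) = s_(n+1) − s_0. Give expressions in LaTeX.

t_(k+1)/t_k = (k + 3)*(7*k + 4*(k + 1)**2 + 18)/(2*(4*k**2 + 7*k + 11)).
Factor: A=k/2 + 3/2; B=1; C=k**2 + 7*k/4 + 11/4.
Set up (k/2 + 3/2)·f(k+1) − (1)·f(k) − (k**2 + 7*k/4 + 11/4) = 0.
Degrees (1,0,2) ⇒ d ≤ 1.
Coefficient equations give f(k) = (4*k - 1)/2.
Then R = B(k−1)f/C = 2*(4*k - 1)/(4*k**2 + 7*k + 11), so s_k = R(k)·t_k = -(4*k - 1)*factorial(k + 2)/2**k.
s_(k+1) − s_k = -(4*k**2 + 7*k + 11)*factorial(k + 2)/(2*2**k) = t_k.
s_(n+1) = -2**(-n - 1)*(4*n + 3)*factorial(n + 3) and s_(0) = 2, so S(n) = -2 - 2*n*factorial(n + 3)/2**n - 3*factorial(n + 3)/(2*2**n).

S(n) = -2 - 2 \cdot 2^{- n} n \left(n + 3\right)! - \frac{3 \cdot 2^{- n} \left(n + 3\right)!}{2}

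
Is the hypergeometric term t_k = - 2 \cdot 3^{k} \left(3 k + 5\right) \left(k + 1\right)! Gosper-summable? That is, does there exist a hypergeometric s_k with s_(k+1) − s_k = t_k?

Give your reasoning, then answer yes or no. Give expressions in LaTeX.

Yes. s_k = - 2 \cdot 3^{k} \left(k + 1\right)!.

t_(k+1)/t_k = 3*(k + 2)*(3*k + 8)/(3*k + 5).
A = 3*k + 6, B = 1, C = k + 5/3.
Need (3*k + 6)·f(k+1) − (1)·f(k) = k + 5/3.
From deg A=1, deg B=0, deg C=1: d=0.
Match coefficients ⇒ f(k) = 1/3.
Certificate R = B(k−1)f/C = 1/(3*k + 5) gives s_k = -2*3**k*factorial(k + 1).
Δs = -2*3**k*(3*k + 5)*factorial(k + 1), as required.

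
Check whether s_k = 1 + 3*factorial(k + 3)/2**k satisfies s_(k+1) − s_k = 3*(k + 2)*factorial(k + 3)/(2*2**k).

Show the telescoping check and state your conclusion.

s_(k+1) = 3*2**(-k - 1)*factorial(k + 4) + 1
s_(k+1) − s_k = 3*(k + 2)*factorial(k + 3)/(2*2**k)
(s_(k+1) − s_k) − t_k = 0

Valid — Δs_k = t_k.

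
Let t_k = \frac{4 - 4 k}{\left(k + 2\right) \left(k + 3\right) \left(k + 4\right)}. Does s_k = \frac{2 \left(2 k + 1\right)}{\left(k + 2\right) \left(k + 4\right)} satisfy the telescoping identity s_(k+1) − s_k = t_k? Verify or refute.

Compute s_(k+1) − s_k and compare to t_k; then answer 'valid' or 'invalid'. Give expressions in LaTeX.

s_(k+1) = 2*(2*k + 3)/((k + 3)*(k + 5))
s_(k+1) − s_k = 2*(-2*k**2 - 4*k + 9)/(k**4 + 14*k**3 + 71*k**2 + 154*k + 120)
(s_(k+1) − s_k) − t_k = 2*(4*k - 1)/(k**4 + 14*k**3 + 71*k**2 + 154*k + 120)

Invalid: residual \frac{2 \left(4 k - 1\right)}{k^{4} + 14 k^{3} + 71 k^{2} + 154 k + 120} ≠ 0.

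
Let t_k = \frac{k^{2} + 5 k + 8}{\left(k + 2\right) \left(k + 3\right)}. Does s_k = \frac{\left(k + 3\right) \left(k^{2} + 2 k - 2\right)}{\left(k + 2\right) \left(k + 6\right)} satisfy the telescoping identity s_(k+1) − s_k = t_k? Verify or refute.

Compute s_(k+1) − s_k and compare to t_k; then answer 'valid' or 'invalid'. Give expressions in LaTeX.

s_(k+1) = (k + 4)*(2*k + (k + 1)**2)/((k + 3)*(k + 7))
s_(k+1) − s_k = (k**4 + 18*k**3 + 97*k**2 + 212*k + 174)/(k**4 + 18*k**3 + 113*k**2 + 288*k + 252)
(s_(k+1) − s_k) − t_k = 6*(-3*k**2 - 17*k - 27)/(k**4 + 18*k**3 + 113*k**2 + 288*k + 252)

Invalid: residual \frac{6 \left(- 3 k^{2} - 17 k - 27\right)}{k^{4} + 18 k^{3} + 113 k^{2} + 288 k + 252} ≠ 0.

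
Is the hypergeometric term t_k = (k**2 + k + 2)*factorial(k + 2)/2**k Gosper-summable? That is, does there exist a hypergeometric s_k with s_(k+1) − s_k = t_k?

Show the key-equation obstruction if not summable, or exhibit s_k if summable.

Yes. s_k = 2**(1 - k)*(k - 1)*factorial(k + 2).

Step 1: r(k) = (k + 3)*(k + (k + 1)**2 + 3)/(2*(k**2 + k + 2)).
Normal form (A,B,C) = (k/2 + 3/2, 1, k**2 + k + 2).
Need (k/2 + 3/2)·f(k+1) − (1)·f(k) = k**2 + k + 2.
Bound: deg f ≤ 1.
Solve for f: f(k) = 2*(k - 1) (degree 1 ≤ 1).
Certificate R = B(k−1)f/C = 2*(k - 1)/(k**2 + k + 2) gives s_k = 2**(1 - k)*(k - 1)*factorial(k + 2).
s_(k+1) − s_k = (k**2 + k + 2)*factorial(k + 2)/2**k = t_k.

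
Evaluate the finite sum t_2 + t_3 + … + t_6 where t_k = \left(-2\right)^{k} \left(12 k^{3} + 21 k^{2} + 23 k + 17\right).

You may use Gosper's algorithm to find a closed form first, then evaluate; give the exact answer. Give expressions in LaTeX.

Σ = 170756

Step 1: r(k) = 2*(-12*k**3 - 57*k**2 - 101*k - 73)/(12*k**3 + 21*k**2 + 23*k + 17).
Normal form (A,B,C) = (-2, 1, k**3 + 7*k**2/4 + 23*k/12 + 17/12).
Solve (-2)·f(k+1) − (1)·f(k) = k**3 + 7*k**2/4 + 23*k/12 + 17/12.
d = 3 from the (0,0,3) case.
Solve for f: f(k) = -(4*k + 3)*(k**2 - k + 1)/12 (degree 3 ≤ 3).
So s_k = (B(k−1)f/C)·t_k = (-(4*k + 3)*(k**2 - k + 1)/(12*k**3 + 21*k**2 + 23*k + 17))·t_k = (-2)**k*(-4*k**3 + k**2 - k - 3).
Check: Δs_k = (-2)**k*(12*k**3 + 21*k**2 + 23*k + 17). ✓
Sum = s_(7) − s_(2); s_(7) = 170624, s_(2) = -132 ⇒ 170756.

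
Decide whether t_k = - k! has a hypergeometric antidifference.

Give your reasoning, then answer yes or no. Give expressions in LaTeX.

No — t_k has no hypergeometric antidifference.

Step 1: r(k) = k + 1.
So A=k + 1 and B=1, with C=1.
f must satisfy (k + 1)·f(k+1) − (1)·f(k) = 1.
d = -1 from the (1,0,0) case.
Bound -1 < 0, so the key equation has no polynomial solution.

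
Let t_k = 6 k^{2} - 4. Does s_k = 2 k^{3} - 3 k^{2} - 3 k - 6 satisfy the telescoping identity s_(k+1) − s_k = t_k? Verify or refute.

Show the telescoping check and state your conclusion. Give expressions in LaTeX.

s_(k+1) = 2*k**3 + 3*k**2 - 3*k - 10
s_(k+1) − s_k = 6*k**2 - 4
(s_(k+1) − s_k) − t_k = 0

valid (s_(k+1) − s_k reduces to t_k)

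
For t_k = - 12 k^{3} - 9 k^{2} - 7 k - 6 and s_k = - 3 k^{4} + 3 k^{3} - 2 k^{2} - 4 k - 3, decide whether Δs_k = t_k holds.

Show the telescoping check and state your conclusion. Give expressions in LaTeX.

s_(k+1) = -3*k**4 - 9*k**3 - 11*k**2 - 11*k - 9
s_(k+1) − s_k = -12*k**3 - 9*k**2 - 7*k - 6
(s_(k+1) − s_k) − t_k = 0

Valid: the claim telescopes to t_k.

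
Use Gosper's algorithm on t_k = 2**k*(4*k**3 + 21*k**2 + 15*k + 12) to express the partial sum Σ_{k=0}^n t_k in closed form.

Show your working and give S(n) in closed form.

S(n) = 8*2**n*n**3 + 18*2**n*n**2 + 18*2**n*n + 16*2**n - 4

r(k) = 2*(4*k**3 + 33*k**2 + 69*k + 52)/(4*k**3 + 21*k**2 + 15*k + 12) after simplifying.
A = 2, B = 1, C = k**3 + 21*k**2/4 + 15*k/4 + 3.
Solve (2)·f(k+1) − (1)·f(k) = k**3 + 21*k**2/4 + 15*k/4 + 3.
Bound: deg f ≤ 3.
A polynomial solution: f(k) = (4*k**3 - 3*k**2 + 3*k + 4)/4.
Then R = B(k−1)f/C = (4*k**3 - 3*k**2 + 3*k + 4)/(4*k**3 + 21*k**2 + 15*k + 12), so s_k = R(k)·t_k = 2**k*(4*k**3 - 3*k**2 + 3*k + 4).
Verify: 2**k*(4*k**3 + 21*k**2 + 15*k + 12) matches t_k.
Σ_(k=0)^n t_k = s_(n+1) − s_(0) = (2**(n + 1)*(4*n**3 + 9*n**2 + 9*n + 8)) − (4), i.e. 8*2**n*n**3 + 18*2**n*n**2 + 18*2**n*n + 16*2**n - 4.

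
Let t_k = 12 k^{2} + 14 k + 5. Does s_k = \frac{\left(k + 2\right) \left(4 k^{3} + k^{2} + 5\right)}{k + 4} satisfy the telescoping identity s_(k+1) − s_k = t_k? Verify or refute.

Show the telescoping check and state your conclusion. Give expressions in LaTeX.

Invalid: residual \frac{2 \left(- 8 k^{3} - 61 k^{2} - 61 k - 15\right)}{k^{2} + 9 k + 20} ≠ 0.

s_(k+1) = (k + 3)*(4*(k + 1)**3 + (k + 1)**2 + 5)/(k + 5)
s_(k+1) − s_k = (12*k**4 + 106*k**3 + 249*k**2 + 203*k + 70)/(k**2 + 9*k + 20)
(s_(k+1) − s_k) − t_k = 2*(-8*k**3 - 61*k**2 - 61*k - 15)/(k**2 + 9*k + 20)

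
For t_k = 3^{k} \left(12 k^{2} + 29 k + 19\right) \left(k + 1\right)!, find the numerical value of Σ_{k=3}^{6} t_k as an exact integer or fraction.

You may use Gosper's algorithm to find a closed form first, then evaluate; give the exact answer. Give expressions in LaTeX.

The ratio is 3*(12*k**3 + 77*k**2 + 166*k + 120)/(12*k**2 + 29*k + 19).
A = 3*k + 6, B = 1, C = k**2 + 29*k/12 + 19/12.
Solve (3*k + 6)·f(k+1) − (1)·f(k) = k**2 + 29*k/12 + 19/12.
Bound: deg f ≤ 1.
Coefficient equations give f(k) = (4*k - 1)/12.
R(k) = B(k−1)·f(k)/C(k) = (4*k - 1)/(12*k**2 + 29*k + 19); s_k = R·t_k = 3**k*(4*k - 1)*factorial(k + 1).
Check: Δs_k = 3**k*(12*k**2 + 29*k + 19)*factorial(k + 1). ✓
Sum = s_(7) − s_(3); s_(7) = 2380855680, s_(3) = 7128 ⇒ 2380848552.

Σ = 2380848552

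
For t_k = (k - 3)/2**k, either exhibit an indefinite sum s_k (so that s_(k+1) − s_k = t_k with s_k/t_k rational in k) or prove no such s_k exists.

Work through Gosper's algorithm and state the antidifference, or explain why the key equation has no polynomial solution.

s_k = 2**(1 - k)*(2 - k)

r(k) = (k - 2)/(2*(k - 3)) after simplifying.
Gosper form: A/B · C(k+1)/C(k) with A=1/2, B=1, C=k - 3.
Set up (1/2)·f(k+1) − (1)·f(k) − (k - 3) = 0.
deg f ≤ 1 (via 0,0,1).
Coefficient equations give f(k) = -2*(k - 2).
Certificate R = B(k−1)f/C = -2*(k - 2)/(k - 3) gives s_k = 2**(1 - k)*(2 - k).
Verify: (k - 3)/2**k matches t_k.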